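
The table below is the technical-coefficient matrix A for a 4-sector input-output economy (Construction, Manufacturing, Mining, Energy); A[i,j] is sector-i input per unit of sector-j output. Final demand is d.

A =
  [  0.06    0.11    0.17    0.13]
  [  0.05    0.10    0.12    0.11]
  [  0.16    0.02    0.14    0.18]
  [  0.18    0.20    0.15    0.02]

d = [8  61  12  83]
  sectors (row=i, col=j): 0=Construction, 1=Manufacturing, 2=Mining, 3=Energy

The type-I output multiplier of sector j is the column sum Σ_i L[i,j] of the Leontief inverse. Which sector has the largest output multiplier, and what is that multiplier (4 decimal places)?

Mining (2.1086)

Form M = I − A:
  [  0.94   -0.11   -0.17   -0.13]
  [ -0.05    0.90   -0.12   -0.11]
  [ -0.16   -0.02    0.86   -0.18]
  [ -0.18   -0.20   -0.15    0.98]
Leontief inverse L = M⁻¹:
  [  1.1702    0.2015    0.3001    0.2330]
  [  0.1374    1.1754    0.2246    0.1914]
  [  0.2808    0.1268    1.2862    0.2877]
  [  0.2860    0.2963    0.2978    1.1463]
Total output x = L · d:
  x_0 = 1.1702·8 + 0.2015·61 + 0.3001·12 + 0.2330·83 = 44.5881
  x_1 = 0.1374·8 + 1.1754·61 + 0.2246·12 + 0.1914·83 = 91.3819
  x_2 = 0.2808·8 + 0.1268·61 + 1.2862·12 + 0.2877·83 = 49.2975
  x_3 = 0.2860·8 + 0.2963·61 + 0.2978·12 + 1.1463·83 = 119.0784
Output multipliers (column sums of L):
  Construction: 1.8743
  Manufacturing: 1.8000
  Mining: 2.1086
  Energy: 1.8584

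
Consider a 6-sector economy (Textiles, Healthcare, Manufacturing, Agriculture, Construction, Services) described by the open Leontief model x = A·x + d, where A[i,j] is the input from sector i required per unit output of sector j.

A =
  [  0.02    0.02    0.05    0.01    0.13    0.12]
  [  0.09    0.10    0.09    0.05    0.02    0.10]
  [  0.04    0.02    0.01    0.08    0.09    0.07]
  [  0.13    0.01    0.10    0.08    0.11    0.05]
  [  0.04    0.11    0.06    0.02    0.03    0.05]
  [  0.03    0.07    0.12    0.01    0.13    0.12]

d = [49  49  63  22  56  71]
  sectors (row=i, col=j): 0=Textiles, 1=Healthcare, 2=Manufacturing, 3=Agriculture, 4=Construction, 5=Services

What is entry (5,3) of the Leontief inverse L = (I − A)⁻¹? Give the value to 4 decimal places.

L[5,3] = 0.0395

Form M = I − A:
  [  0.98   -0.02   -0.05   -0.01   -0.13   -0.12]
  [ -0.09    0.90   -0.09   -0.05   -0.02   -0.10]
  [ -0.04   -0.02    0.99   -0.08   -0.09   -0.07]
  [ -0.13   -0.01   -0.10    0.92   -0.11   -0.05]
  [ -0.04   -0.11   -0.06   -0.02    0.97   -0.05]
  [ -0.03   -0.07   -0.12   -0.01   -0.13    0.88]
Leontief inverse L = M⁻¹:
  [  1.0458    0.0602    0.0922    0.0283    0.1757    0.1684]
  [  0.1300    1.1417    0.1440    0.0797    0.0859    0.1683]
  [  0.0696    0.0511    1.0500    0.0990    0.1340    0.1120]
  [  0.1687    0.0501    0.1498    1.1097    0.1786    0.1138]
  [  0.0691    0.1424    0.0971    0.0412    1.0697    0.0965]
  [  0.0676    0.1214    0.1738    0.0395    0.1912    1.1863]
Total output x = L · d:
  x_0 = 1.0458·49 + 0.0602·49 + 0.0922·63 + 0.0283·22 + 0.1757·56 + 0.1684·71 = 82.4187
  x_1 = 0.1300·49 + 1.1417·49 + 0.1440·63 + 0.0797·22 + 0.0859·56 + 0.1683·71 = 89.8974
  x_2 = 0.0696·49 + 0.0511·49 + 1.0500·63 + 0.0990·22 + 0.1340·56 + 0.1120·71 = 89.6981
  x_3 = 0.1687·49 + 0.0501·49 + 0.1498·63 + 1.1097·22 + 0.1786·56 + 0.1138·71 = 62.6522
  x_4 = 0.0691·49 + 0.1424·49 + 0.0971·63 + 0.0412·22 + 1.0697·56 + 0.0965·71 = 84.1456
  x_5 = 0.0676·49 + 0.1214·49 + 0.1738·63 + 0.0395·22 + 0.1912·56 + 1.1863·71 = 116.0166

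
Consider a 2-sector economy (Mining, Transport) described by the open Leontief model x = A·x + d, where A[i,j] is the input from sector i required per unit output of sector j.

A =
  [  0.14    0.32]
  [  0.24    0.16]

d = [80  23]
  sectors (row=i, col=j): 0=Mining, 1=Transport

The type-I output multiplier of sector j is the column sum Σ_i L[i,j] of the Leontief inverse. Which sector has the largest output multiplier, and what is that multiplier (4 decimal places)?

Form M = I − A:
  [  0.86   -0.32]
  [ -0.24    0.84]
Leontief inverse L = M⁻¹:
  [  1.3011    0.4957]
  [  0.3717    1.3321]
Total output x = L · d:
  x_0 = 1.3011·80 + 0.4957·23 = 115.4895
  x_1 = 0.3717·80 + 1.3321·23 = 60.3779
Output multipliers (column sums of L):
  Mining: 1.6729
  Transport: 1.8278

Transport (1.8278)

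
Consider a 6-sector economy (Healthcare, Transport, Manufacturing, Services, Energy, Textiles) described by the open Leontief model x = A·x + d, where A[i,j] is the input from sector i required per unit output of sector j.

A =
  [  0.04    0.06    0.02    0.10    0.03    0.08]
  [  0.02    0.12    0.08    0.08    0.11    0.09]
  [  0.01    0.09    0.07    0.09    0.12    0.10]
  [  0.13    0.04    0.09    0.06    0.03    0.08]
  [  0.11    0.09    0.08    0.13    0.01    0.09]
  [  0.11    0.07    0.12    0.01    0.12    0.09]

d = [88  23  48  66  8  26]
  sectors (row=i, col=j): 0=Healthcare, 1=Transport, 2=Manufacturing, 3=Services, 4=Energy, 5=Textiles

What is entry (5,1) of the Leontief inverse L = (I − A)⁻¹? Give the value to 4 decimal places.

L[5,1] = 0.1487

Form M = I − A:
  [  0.96   -0.06   -0.02   -0.10   -0.03   -0.08]
  [ -0.02    0.88   -0.08   -0.08   -0.11   -0.09]
  [ -0.01   -0.09    0.93   -0.09   -0.12   -0.10]
  [ -0.13   -0.04   -0.09    0.94   -0.03   -0.08]
  [ -0.11   -0.09   -0.08   -0.13    0.99   -0.09]
  [ -0.11   -0.07   -0.12   -0.01   -0.12    0.91]
Leontief inverse L = M⁻¹:
  [  1.0877    0.1060    0.0699    0.1431    0.0738    0.1337]
  [  0.0881    1.1979    0.1579    0.1533    0.1808    0.1749]
  [  0.0791    0.1633    1.1459    0.1597    0.1863    0.1815]
  [  0.1821    0.0990    0.1474    1.1193    0.0864    0.1489]
  [  0.1750    0.1604    0.1517    0.1978    1.0784    0.1720]
  [  0.1738    0.1487    0.1933    0.0885    0.1905    1.1768]
Total output x = L · d:
  x_0 = 1.0877·88 + 0.1060·23 + 0.0699·48 + 0.1431·66 + 0.0738·8 + 0.1337·26 = 115.0238
  x_1 = 0.0881·88 + 1.1979·23 + 0.1579·48 + 0.1533·66 + 0.1808·8 + 0.1749·26 = 58.9962
  x_2 = 0.0791·88 + 0.1633·23 + 1.1459·48 + 0.1597·66 + 0.1863·8 + 0.1815·26 = 82.4742
  x_3 = 0.1821·88 + 0.0990·23 + 0.1474·48 + 1.1193·66 + 0.0864·8 + 0.1489·26 = 103.8166
  x_4 = 0.1750·88 + 0.1604·23 + 0.1517·48 + 0.1978·66 + 1.0784·8 + 0.1720·26 = 52.5176
  x_5 = 0.1738·88 + 0.1487·23 + 0.1933·48 + 0.0885·66 + 0.1905·8 + 1.1768·26 = 65.9555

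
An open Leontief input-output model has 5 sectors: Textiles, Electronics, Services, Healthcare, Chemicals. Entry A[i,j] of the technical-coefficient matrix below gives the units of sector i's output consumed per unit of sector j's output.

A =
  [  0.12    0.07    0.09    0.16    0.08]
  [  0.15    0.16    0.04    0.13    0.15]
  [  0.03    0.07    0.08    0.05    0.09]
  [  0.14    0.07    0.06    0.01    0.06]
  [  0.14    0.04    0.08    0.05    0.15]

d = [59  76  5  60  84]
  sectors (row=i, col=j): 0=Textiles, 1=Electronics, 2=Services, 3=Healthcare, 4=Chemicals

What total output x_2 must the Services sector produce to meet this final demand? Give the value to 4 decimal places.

Form M = I − A:
  [  0.88   -0.07   -0.09   -0.16   -0.08]
  [ -0.15    0.84   -0.04   -0.13   -0.15]
  [ -0.03   -0.07    0.92   -0.05   -0.09]
  [ -0.14   -0.07   -0.06    0.99   -0.06]
  [ -0.14   -0.04   -0.08   -0.05    0.85]
Leontief inverse L = M⁻¹:
  [  1.2313    0.1436    0.1572    0.2346    0.1744]
  [  0.3006    1.2587    0.1238    0.2343    0.2801]
  [  0.0981    0.1170    1.1214    0.0957    0.1554]
  [  0.2158    0.1225    0.1076    1.0730    0.1291]
  [  0.2389    0.1011    0.1436    0.1218    1.2406]
Total output x = L · d:
  x_0 = 1.2313·59 + 0.1436·76 + 0.1572·5 + 0.2346·60 + 0.1744·84 = 113.0666
  x_1 = 0.3006·59 + 1.2587·76 + 0.1238·5 + 0.2343·60 + 0.2801·84 = 151.5947
  x_2 = 0.0981·59 + 0.1170·76 + 1.1214·5 + 0.0957·60 + 0.1554·84 = 39.0814
  x_3 = 0.2158·59 + 0.1225·76 + 0.1076·5 + 1.0730·60 + 0.1291·84 = 97.8046
  x_4 = 0.2389·59 + 0.1011·76 + 0.1436·5 + 0.1218·60 + 1.2406·84 = 134.0116

39.0814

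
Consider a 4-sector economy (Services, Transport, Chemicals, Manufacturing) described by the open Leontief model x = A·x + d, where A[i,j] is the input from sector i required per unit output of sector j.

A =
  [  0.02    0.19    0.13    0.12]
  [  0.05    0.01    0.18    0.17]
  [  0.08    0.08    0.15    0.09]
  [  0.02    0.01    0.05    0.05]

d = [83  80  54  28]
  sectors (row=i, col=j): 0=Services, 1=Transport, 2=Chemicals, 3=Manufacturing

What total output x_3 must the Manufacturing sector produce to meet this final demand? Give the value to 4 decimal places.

Form M = I − A:
  [  0.98   -0.19   -0.13   -0.12]
  [ -0.05    0.99   -0.18   -0.17]
  [ -0.08   -0.08    0.85   -0.09]
  [ -0.02   -0.01   -0.05    0.95]
Leontief inverse L = M⁻¹:
  [  1.0536    0.2219    0.2195    0.1936]
  [  0.0781    1.0472    0.2467    0.2206]
  [  0.1096    0.1218    1.2280    0.1520]
  [  0.0288    0.0221    0.0718    1.0670]
Total output x = L · d:
  x_0 = 1.0536·83 + 0.2219·80 + 0.2195·54 + 0.1936·28 = 122.4753
  x_1 = 0.0781·83 + 1.0472·80 + 0.2467·54 + 0.2206·28 = 109.7587
  x_2 = 0.1096·83 + 0.1218·80 + 1.2280·54 + 0.1520·28 = 89.4010
  x_3 = 0.0288·83 + 0.0221·80 + 0.0718·54 + 1.0670·28 = 37.9128

37.9128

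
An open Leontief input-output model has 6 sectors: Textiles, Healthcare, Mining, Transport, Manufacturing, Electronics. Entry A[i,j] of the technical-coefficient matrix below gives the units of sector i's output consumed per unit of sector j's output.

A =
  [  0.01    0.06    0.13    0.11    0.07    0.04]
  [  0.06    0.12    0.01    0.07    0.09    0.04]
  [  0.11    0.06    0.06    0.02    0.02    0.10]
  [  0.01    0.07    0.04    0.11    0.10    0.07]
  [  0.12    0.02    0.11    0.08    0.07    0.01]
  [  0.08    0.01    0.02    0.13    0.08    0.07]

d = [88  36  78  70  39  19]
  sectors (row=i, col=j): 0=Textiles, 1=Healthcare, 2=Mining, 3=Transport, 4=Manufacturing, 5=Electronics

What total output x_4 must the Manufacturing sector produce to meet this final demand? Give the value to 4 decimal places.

Form M = I − A:
  [  0.99   -0.06   -0.13   -0.11   -0.07   -0.04]
  [ -0.06    0.88   -0.01   -0.07   -0.09   -0.04]
  [ -0.11   -0.06    0.94   -0.02   -0.02   -0.10]
  [ -0.01   -0.07   -0.04    0.89   -0.10   -0.07]
  [ -0.12   -0.02   -0.11   -0.08    0.93   -0.01]
  [ -0.08   -0.01   -0.02   -0.13   -0.08    0.93]
Leontief inverse L = M⁻¹:
  [  1.0576    0.1004    0.1699    0.1650    0.1177    0.0818]
  [  0.0999    1.1607    0.0496    0.1277    0.1407    0.0707]
  [  0.1471    0.0939    1.0987    0.0757    0.0635    0.1349]
  [  0.0537    0.1066    0.0782    1.1693    0.1508    0.1049]
  [  0.1619    0.0587    0.1603    0.1356    1.1154    0.0489]
  [  0.1167    0.0431    0.0635    0.1923    0.1300    1.1048]
Total output x = L · d:
  x_0 = 1.0576·88 + 0.1004·36 + 0.1699·78 + 0.1650·70 + 0.1177·39 + 0.0818·19 = 127.6267
  x_1 = 0.0999·88 + 1.1607·36 + 0.0496·78 + 0.1277·70 + 0.1407·39 + 0.0707·19 = 70.2173
  x_2 = 0.1471·88 + 0.0939·36 + 1.0987·78 + 0.0757·70 + 0.0635·39 + 0.1349·19 = 112.3669
  x_3 = 0.0537·88 + 0.1066·36 + 0.0782·78 + 1.1693·70 + 0.1508·39 + 0.1049·19 = 104.3884
  x_4 = 0.1619·88 + 0.0587·36 + 0.1603·78 + 0.1356·70 + 1.1154·39 + 0.0489·19 = 82.7892
  x_5 = 0.1167·88 + 0.0431·36 + 0.0635·78 + 0.1923·70 + 0.1300·39 + 1.1048·19 = 56.2938

82.7892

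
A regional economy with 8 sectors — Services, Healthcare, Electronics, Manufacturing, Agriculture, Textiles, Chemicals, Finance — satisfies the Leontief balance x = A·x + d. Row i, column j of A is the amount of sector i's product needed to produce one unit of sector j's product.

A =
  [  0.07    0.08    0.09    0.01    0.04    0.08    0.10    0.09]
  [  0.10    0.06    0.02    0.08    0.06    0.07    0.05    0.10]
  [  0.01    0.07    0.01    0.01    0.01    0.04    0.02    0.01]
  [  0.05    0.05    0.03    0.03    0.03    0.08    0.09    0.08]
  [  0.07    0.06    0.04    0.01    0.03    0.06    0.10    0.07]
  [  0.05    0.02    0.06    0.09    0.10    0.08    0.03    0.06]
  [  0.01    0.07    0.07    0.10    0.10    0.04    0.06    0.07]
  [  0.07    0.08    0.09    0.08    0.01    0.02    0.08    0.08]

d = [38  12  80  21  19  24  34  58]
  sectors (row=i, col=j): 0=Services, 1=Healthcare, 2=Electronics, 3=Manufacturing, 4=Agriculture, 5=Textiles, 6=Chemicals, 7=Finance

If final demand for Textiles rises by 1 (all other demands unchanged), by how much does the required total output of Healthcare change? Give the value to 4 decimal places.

0.1308

Form M = I − A:
  [  0.93   -0.08   -0.09   -0.01   -0.04   -0.08   -0.10   -0.09]
  [ -0.10    0.94   -0.02   -0.08   -0.06   -0.07   -0.05   -0.10]
  [ -0.01   -0.07    0.99   -0.01   -0.01   -0.04   -0.02   -0.01]
  [ -0.05   -0.05   -0.03    0.97   -0.03   -0.08   -0.09   -0.08]
  [ -0.07   -0.06   -0.04   -0.01    0.97   -0.06   -0.10   -0.07]
  [ -0.05   -0.02   -0.06   -0.09   -0.10    0.92   -0.03   -0.06]
  [ -0.01   -0.07   -0.07   -0.10   -0.10   -0.04    0.94   -0.07]
  [ -0.07   -0.08   -0.09   -0.08   -0.01   -0.02   -0.08    0.92]
Leontief inverse L = M⁻¹:
  [  1.1244    0.1451    0.1457    0.0692    0.0919    0.1379    0.1650    0.1619]
  [  0.1589    1.1242    0.0783    0.1356    0.1090    0.1308    0.1221    0.1765]
  [  0.0311    0.0901    1.0268    0.0316    0.0294    0.0614    0.0411    0.0361]
  [  0.0943    0.1013    0.0770    1.0800    0.0738    0.1273    0.1443    0.1399]
  [  0.1142    0.1127    0.0870    0.0590    1.0736    0.1070    0.1543    0.1299]
  [  0.0980    0.0737    0.1064    0.1342    0.1413    1.1332    0.0910    0.1220]
  [  0.0613    0.1283    0.1161    0.1498    0.1433    0.0944    1.1239    0.1368]
  [  0.1193    0.1404    0.1384    0.1306    0.0530    0.0729    0.1411    1.1463]
Total output x = L · d:
  x_0 = 1.1244·38 + 0.1451·12 + 0.1457·80 + 0.0692·21 + 0.0919·19 + 0.1379·24 + 0.1650·34 + 0.1619·58 = 77.6336
  x_1 = 0.1589·38 + 1.1242·12 + 0.0783·80 + 0.1356·21 + 0.1090·19 + 0.1308·24 + 0.1221·34 + 0.1765·58 = 48.2354
  x_2 = 0.0311·38 + 0.0901·12 + 1.0268·80 + 0.0316·21 + 0.0294·19 + 0.0614·24 + 0.0411·34 + 0.0361·58 = 90.5955
  x_3 = 0.0943·38 + 0.1013·12 + 0.0770·80 + 1.0800·21 + 0.0738·19 + 0.1273·24 + 0.1443·34 + 0.1399·58 = 51.1088
  x_4 = 0.1142·38 + 0.1127·12 + 0.0870·80 + 0.0590·21 + 1.0736·19 + 0.1070·24 + 0.1543·34 + 0.1299·58 = 49.6414
  x_5 = 0.0980·38 + 0.0737·12 + 0.1064·80 + 0.1342·21 + 0.1413·19 + 1.1332·24 + 0.0910·34 + 0.1220·58 = 55.9931
  x_6 = 0.0613·38 + 0.1283·12 + 0.1161·80 + 0.1498·21 + 0.1433·19 + 0.0944·24 + 1.1239·34 + 0.1368·58 = 67.4408
  x_7 = 0.1193·38 + 0.1404·12 + 0.1384·80 + 0.1306·21 + 0.0530·19 + 0.0729·24 + 0.1411·34 + 1.1463·58 = 94.0729
Δx_1 = L[1,5] · Δd_5 = 0.1308 · 1 = 0.1308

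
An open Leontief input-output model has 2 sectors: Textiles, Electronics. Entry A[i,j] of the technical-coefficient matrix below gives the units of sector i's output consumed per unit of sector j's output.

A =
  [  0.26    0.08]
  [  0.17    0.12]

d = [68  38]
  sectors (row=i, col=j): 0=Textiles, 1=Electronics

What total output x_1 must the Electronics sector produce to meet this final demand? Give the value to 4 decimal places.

Form M = I − A:
  [  0.74   -0.08]
  [ -0.17    0.88]
Leontief inverse L = M⁻¹:
  [  1.3802    0.1255]
  [  0.2666    1.1606]
Total output x = L · d:
  x_0 = 1.3802·68 + 0.1255·38 = 98.6198
  x_1 = 0.2666·68 + 1.1606·38 = 62.2334

62.2334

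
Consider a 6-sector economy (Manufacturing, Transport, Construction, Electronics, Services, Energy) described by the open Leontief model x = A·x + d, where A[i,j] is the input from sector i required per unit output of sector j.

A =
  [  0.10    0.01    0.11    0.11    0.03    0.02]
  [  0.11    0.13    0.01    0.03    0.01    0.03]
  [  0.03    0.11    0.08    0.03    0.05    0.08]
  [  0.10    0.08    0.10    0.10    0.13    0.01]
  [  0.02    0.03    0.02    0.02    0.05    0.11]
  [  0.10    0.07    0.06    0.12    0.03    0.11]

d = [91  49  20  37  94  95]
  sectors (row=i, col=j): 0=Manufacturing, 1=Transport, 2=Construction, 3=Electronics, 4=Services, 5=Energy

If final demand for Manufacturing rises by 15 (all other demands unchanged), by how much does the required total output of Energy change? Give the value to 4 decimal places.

Form M = I − A:
  [  0.90   -0.01   -0.11   -0.11   -0.03   -0.02]
  [ -0.11    0.87   -0.01   -0.03   -0.01   -0.03]
  [ -0.03   -0.11    0.92   -0.03   -0.05   -0.08]
  [ -0.10   -0.08   -0.10    0.90   -0.13   -0.01]
  [ -0.02   -0.03   -0.02   -0.02    0.95   -0.11]
  [ -0.10   -0.07   -0.06   -0.12   -0.03    0.89]
Leontief inverse L = M⁻¹:
  [  1.1477    0.0543    0.1596    0.1559    0.0682    0.0521]
  [  0.1580    1.1680    0.0429    0.0672    0.0304    0.0513]
  [  0.0793    0.1604    1.1151    0.0696    0.0761    0.1176]
  [  0.1600    0.1377    0.1533    1.1518    0.1740    0.0565]
  [  0.0539    0.0593    0.0452    0.0525    1.0689    0.1400]
  [  0.1701    0.1293    0.1187    0.1846    0.0747    1.1537]
Total output x = L · d:
  x_0 = 1.1477·91 + 0.0543·49 + 0.1596·20 + 0.1559·37 + 0.0682·94 + 0.0521·95 = 127.4230
  x_1 = 0.1580·91 + 1.1680·49 + 0.0429·20 + 0.0672·37 + 0.0304·94 + 0.0513·95 = 82.6830
  x_2 = 0.0793·91 + 0.1604·49 + 1.1151·20 + 0.0696·37 + 0.0761·94 + 0.1176·95 = 58.2742
  x_3 = 0.1600·91 + 0.1377·49 + 0.1533·20 + 1.1518·37 + 0.1740·94 + 0.0565·95 = 88.7076
  x_4 = 0.0539·91 + 0.0593·49 + 0.0452·20 + 0.0525·37 + 1.0689·94 + 0.1400·95 = 124.4311
  x_5 = 0.1701·91 + 0.1293·49 + 0.1187·20 + 0.1846·37 + 0.0747·94 + 1.1537·95 = 147.6454
Δx_5 = L[5,0] · Δd_0 = 0.1701 · 15 = 2.5518

2.5518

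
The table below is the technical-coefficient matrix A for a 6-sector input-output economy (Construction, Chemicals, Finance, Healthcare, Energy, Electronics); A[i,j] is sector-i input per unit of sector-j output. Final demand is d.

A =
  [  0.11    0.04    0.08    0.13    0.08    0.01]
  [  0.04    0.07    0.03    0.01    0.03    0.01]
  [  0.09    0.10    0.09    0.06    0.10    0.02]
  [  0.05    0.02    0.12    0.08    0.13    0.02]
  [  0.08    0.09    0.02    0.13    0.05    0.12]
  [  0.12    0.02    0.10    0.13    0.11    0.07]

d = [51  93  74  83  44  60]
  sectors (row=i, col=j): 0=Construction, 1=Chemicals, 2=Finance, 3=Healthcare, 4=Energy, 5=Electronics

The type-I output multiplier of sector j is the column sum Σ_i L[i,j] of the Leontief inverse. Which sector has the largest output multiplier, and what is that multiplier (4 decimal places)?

Healthcare (1.9487)

Form M = I − A:
  [  0.89   -0.04   -0.08   -0.13   -0.08   -0.01]
  [ -0.04    0.93   -0.03   -0.01   -0.03   -0.01]
  [ -0.09   -0.10    0.91   -0.06   -0.10   -0.02]
  [ -0.05   -0.02   -0.12    0.92   -0.13   -0.02]
  [ -0.08   -0.09   -0.02   -0.13    0.95   -0.12]
  [ -0.12   -0.02   -0.10   -0.13   -0.11    0.93]
Leontief inverse L = M⁻¹:
  [  1.1717    0.0850    0.1401    0.2023    0.1484    0.0400]
  [  0.0634    1.0895    0.0495    0.0343    0.0521    0.0209]
  [  0.1508    0.1488    1.1431    0.1275    0.1611    0.0513]
  [  0.1101    0.0681    0.1739    1.1497    0.1935    0.0553]
  [  0.1484    0.1324    0.0867    0.2088    1.1249    0.1545]
  [  0.2017    0.0756    0.1766    0.2260    0.1977    1.1124]
Total output x = L · d:
  x_0 = 1.1717·51 + 0.0850·93 + 0.1401·74 + 0.2023·83 + 0.1484·44 + 0.0400·60 = 103.7544
  x_1 = 0.0634·51 + 1.0895·93 + 0.0495·74 + 0.0343·83 + 0.0521·44 + 0.0209·60 = 114.6180
  x_2 = 0.1508·51 + 0.1488·93 + 1.1431·74 + 0.1275·83 + 0.1611·44 + 0.0513·60 = 126.8737
  x_3 = 0.1101·51 + 0.0681·93 + 0.1739·74 + 1.1497·83 + 0.1935·44 + 0.0553·60 = 132.0735
  x_4 = 0.1484·51 + 0.1324·93 + 0.0867·74 + 0.2088·83 + 1.1249·44 + 0.1545·60 = 102.3927
  x_5 = 0.2017·51 + 0.0756·93 + 0.1766·74 + 0.2260·83 + 0.1977·44 + 1.1124·60 = 124.5839
Output multipliers (column sums of L):
  Construction: 1.8461
  Chemicals: 1.5994
  Finance: 1.7698
  Healthcare: 1.9487
  Energy: 1.8777
  Electronics: 1.4346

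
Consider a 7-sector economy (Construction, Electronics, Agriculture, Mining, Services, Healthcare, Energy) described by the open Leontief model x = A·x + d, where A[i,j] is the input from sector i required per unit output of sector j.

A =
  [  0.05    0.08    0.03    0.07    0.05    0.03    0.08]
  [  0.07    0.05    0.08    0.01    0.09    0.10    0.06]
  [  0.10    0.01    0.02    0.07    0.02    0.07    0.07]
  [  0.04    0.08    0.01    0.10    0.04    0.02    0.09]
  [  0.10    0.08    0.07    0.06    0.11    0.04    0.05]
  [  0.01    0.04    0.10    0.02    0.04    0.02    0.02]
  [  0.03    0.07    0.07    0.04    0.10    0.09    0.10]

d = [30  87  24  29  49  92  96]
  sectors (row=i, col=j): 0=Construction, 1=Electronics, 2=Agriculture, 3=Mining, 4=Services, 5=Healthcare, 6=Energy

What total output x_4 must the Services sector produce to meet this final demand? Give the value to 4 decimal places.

Form M = I − A:
  [  0.95   -0.08   -0.03   -0.07   -0.05   -0.03   -0.08]
  [ -0.07    0.95   -0.08   -0.01   -0.09   -0.10   -0.06]
  [ -0.10   -0.01    0.98   -0.07   -0.02   -0.07   -0.07]
  [ -0.04   -0.08   -0.01    0.90   -0.04   -0.02   -0.09]
  [ -0.10   -0.08   -0.07   -0.06    0.89   -0.04   -0.05]
  [ -0.01   -0.04   -0.10   -0.02   -0.04    0.98   -0.02]
  [ -0.03   -0.07   -0.07   -0.04   -0.10   -0.09    0.90]
Leontief inverse L = M⁻¹:
  [  1.0881    0.1216    0.0673    0.1049    0.0970    0.0683    0.1275]
  [  0.1155    1.0935    0.1255    0.0482    0.1406    0.1408    0.1087]
  [  0.1292    0.0479    1.0515    0.1034    0.0574    0.0987    0.1122]
  [  0.0757    0.1223    0.0458    1.1351    0.0868    0.0575    0.1381]
  [  0.1541    0.1334    0.1169    0.1073    1.1694    0.0866    0.1093]
  [  0.0385    0.0611    0.1213    0.0428    0.0653    1.0444    0.0480]
  [  0.0796    0.1192    0.1209    0.0819    0.1590    0.1375    1.1556]
Total output x = L · d:
  x_0 = 1.0881·30 + 0.1216·87 + 0.0673·24 + 0.1049·29 + 0.0970·49 + 0.0683·92 + 0.1275·96 = 71.1548
  x_1 = 0.1155·30 + 1.0935·87 + 0.1255·24 + 0.0482·29 + 0.1406·49 + 0.1408·92 + 0.1087·96 = 133.2878
  x_2 = 0.1292·30 + 0.0479·87 + 1.0515·24 + 0.1034·29 + 0.0574·49 + 0.0987·92 + 0.1122·96 = 58.9426
  x_3 = 0.0757·30 + 0.1223·87 + 0.0458·24 + 1.1351·29 + 0.0868·49 + 0.0575·92 + 0.1381·96 = 69.7260
  x_4 = 0.1541·30 + 0.1334·87 + 0.1169·24 + 0.1073·29 + 1.1694·49 + 0.0866·92 + 0.1093·96 = 97.9103
  x_5 = 0.0385·30 + 0.0611·87 + 0.1213·24 + 0.0428·29 + 0.0653·49 + 1.0444·92 + 0.0480·96 = 114.5272
  x_6 = 0.0796·30 + 0.1192·87 + 0.1209·24 + 0.0819·29 + 0.1590·49 + 0.1375·92 + 1.1556·96 = 149.4203

97.9103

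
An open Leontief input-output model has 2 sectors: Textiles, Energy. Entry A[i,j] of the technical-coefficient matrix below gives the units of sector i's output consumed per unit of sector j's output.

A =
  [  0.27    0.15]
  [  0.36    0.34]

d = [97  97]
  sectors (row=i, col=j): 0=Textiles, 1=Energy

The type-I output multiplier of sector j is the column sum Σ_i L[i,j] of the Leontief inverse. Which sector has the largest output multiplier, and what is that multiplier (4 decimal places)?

Textiles (2.3843)

Form M = I − A:
  [  0.73   -0.15]
  [ -0.36    0.66]
Leontief inverse L = M⁻¹:
  [  1.5428    0.3506]
  [  0.8415    1.7064]
Total output x = L · d:
  x_0 = 1.5428·97 + 0.3506·97 = 183.6606
  x_1 = 0.8415·97 + 1.7064·97 = 247.1482
Output multipliers (column sums of L):
  Textiles: 2.3843
  Energy: 2.0570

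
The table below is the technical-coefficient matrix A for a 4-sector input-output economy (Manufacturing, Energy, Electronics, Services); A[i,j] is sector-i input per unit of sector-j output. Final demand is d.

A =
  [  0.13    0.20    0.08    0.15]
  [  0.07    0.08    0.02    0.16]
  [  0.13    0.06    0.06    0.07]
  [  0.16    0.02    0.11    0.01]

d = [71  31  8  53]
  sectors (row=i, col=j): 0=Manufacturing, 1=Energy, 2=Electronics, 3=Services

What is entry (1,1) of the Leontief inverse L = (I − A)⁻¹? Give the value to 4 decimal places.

Form M = I − A:
  [  0.87   -0.20   -0.08   -0.15]
  [ -0.07    0.92   -0.02   -0.16]
  [ -0.13   -0.06    0.94   -0.07]
  [ -0.16   -0.02   -0.11    0.99]
Leontief inverse L = M⁻¹:
  [  1.2379    0.2835    0.1399    0.2433]
  [  0.1375    1.1253    0.0599    0.2069]
  [  0.1967    0.1171    1.0978    0.1264]
  [  0.2247    0.0816    0.1458    1.0676]
Total output x = L · d:
  x_0 = 1.2379·71 + 0.2835·31 + 0.1399·8 + 0.2433·53 = 110.6896
  x_1 = 0.1375·71 + 1.1253·31 + 0.0599·8 + 0.2069·53 = 56.0946
  x_2 = 0.1967·71 + 0.1171·31 + 1.0978·8 + 0.1264·53 = 33.0762
  x_3 = 0.2247·71 + 0.0816·31 + 0.1458·8 + 1.0676·53 = 76.2329

L[1,1] = 1.1253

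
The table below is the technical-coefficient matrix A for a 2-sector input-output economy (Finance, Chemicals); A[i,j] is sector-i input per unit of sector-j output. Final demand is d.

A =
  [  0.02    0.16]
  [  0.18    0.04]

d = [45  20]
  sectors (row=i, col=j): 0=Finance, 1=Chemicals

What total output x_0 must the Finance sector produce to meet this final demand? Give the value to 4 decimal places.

50.8772

Form M = I − A:
  [  0.98   -0.16]
  [ -0.18    0.96]
Leontief inverse L = M⁻¹:
  [  1.0526    0.1754]
  [  0.1974    1.0746]
Total output x = L · d:
  x_0 = 1.0526·45 + 0.1754·20 = 50.8772
  x_1 = 0.1974·45 + 1.0746·20 = 30.3728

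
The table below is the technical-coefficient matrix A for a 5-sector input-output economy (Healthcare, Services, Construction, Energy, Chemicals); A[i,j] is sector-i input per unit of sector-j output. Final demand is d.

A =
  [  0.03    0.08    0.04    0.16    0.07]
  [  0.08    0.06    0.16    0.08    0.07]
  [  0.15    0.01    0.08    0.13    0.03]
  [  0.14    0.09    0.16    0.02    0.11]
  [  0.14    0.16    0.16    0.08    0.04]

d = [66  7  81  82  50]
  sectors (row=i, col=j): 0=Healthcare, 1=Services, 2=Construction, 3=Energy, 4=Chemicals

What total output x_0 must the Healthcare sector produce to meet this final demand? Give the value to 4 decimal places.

109.0477

Form M = I − A:
  [  0.97   -0.08   -0.04   -0.16   -0.07]
  [ -0.08    0.94   -0.16   -0.08   -0.07]
  [ -0.15   -0.01    0.92   -0.13   -0.03]
  [ -0.14   -0.09   -0.16    0.98   -0.11]
  [ -0.14   -0.16   -0.16   -0.08    0.96]
Leontief inverse L = M⁻¹:
  [  1.1117    0.1376    0.1315    0.2200    0.1204]
  [  0.1718    1.1172    0.2509    0.1624    0.1204]
  [  0.2250    0.0645    1.1571    0.2021    0.0804]
  [  0.2392    0.1586    0.2617    1.1206    0.1656]
  [  0.2482    0.2302    0.2756    0.1862    1.1065]
Total output x = L · d:
  x_0 = 1.1117·66 + 0.1376·7 + 0.1315·81 + 0.2200·82 + 0.1204·50 = 109.0477
  x_1 = 0.1718·66 + 1.1172·7 + 0.2509·81 + 0.1624·82 + 0.1204·50 = 58.8166
  x_2 = 0.2250·66 + 0.0645·7 + 1.1571·81 + 0.2021·82 + 0.0804·50 = 129.6164
  x_3 = 0.2392·66 + 0.1586·7 + 0.2617·81 + 1.1206·82 + 0.1656·50 = 138.2646
  x_4 = 0.2482·66 + 0.2302·7 + 0.2756·81 + 0.1862·82 + 1.1065·50 = 110.9137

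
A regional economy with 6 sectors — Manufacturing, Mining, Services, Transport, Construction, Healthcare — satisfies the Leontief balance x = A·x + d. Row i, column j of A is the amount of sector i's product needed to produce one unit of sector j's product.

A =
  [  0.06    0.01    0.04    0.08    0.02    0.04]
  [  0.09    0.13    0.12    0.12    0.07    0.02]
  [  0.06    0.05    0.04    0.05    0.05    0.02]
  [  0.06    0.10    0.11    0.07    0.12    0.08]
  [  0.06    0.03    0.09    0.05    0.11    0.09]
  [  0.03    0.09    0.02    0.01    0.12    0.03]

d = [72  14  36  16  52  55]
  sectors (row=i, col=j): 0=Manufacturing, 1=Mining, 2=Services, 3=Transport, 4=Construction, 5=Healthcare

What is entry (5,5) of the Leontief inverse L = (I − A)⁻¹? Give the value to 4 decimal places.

L[5,5] = 1.0561

Form M = I − A:
  [  0.94   -0.01   -0.04   -0.08   -0.02   -0.04]
  [ -0.09    0.87   -0.12   -0.12   -0.07   -0.02]
  [ -0.06   -0.05    0.96   -0.05   -0.05   -0.02]
  [ -0.06   -0.10   -0.11    0.93   -0.12   -0.08]
  [ -0.06   -0.03   -0.09   -0.05    0.89   -0.09]
  [ -0.03   -0.09   -0.02   -0.01   -0.12    0.97]
Leontief inverse L = M⁻¹:
  [  1.0837    0.0365    0.0680    0.1051    0.0534    0.0605]
  [  0.1495    1.1949    0.1915    0.1856    0.1416    0.0632]
  [  0.0880    0.0792    1.0733    0.0805    0.0850    0.0419]
  [  0.1147    0.1602    0.1746    1.1269    0.1935    0.1225]
  [  0.0998    0.0723    0.1355    0.0893    1.1679    0.1241]
  [  0.0627    0.1242    0.0606    0.0448    0.1630    1.0561]
Total output x = L · d:
  x_0 = 1.0837·72 + 0.0365·14 + 0.0680·36 + 0.1051·16 + 0.0534·52 + 0.0605·55 = 88.7715
  x_1 = 0.1495·72 + 1.1949·14 + 0.1915·36 + 0.1856·16 + 0.1416·52 + 0.0632·55 = 48.1999
  x_2 = 0.0880·72 + 0.0792·14 + 1.0733·36 + 0.0805·16 + 0.0850·52 + 0.0419·55 = 54.0985
  x_3 = 0.1147·72 + 0.1602·14 + 0.1746·36 + 1.1269·16 + 0.1935·52 + 0.1225·55 = 51.6153
  x_4 = 0.0998·72 + 0.0723·14 + 0.1355·36 + 0.0893·16 + 1.1679·52 + 0.1241·55 = 82.0636
  x_5 = 0.0627·72 + 0.1242·14 + 0.0606·36 + 0.0448·16 + 0.1630·52 + 1.0561·55 = 75.7184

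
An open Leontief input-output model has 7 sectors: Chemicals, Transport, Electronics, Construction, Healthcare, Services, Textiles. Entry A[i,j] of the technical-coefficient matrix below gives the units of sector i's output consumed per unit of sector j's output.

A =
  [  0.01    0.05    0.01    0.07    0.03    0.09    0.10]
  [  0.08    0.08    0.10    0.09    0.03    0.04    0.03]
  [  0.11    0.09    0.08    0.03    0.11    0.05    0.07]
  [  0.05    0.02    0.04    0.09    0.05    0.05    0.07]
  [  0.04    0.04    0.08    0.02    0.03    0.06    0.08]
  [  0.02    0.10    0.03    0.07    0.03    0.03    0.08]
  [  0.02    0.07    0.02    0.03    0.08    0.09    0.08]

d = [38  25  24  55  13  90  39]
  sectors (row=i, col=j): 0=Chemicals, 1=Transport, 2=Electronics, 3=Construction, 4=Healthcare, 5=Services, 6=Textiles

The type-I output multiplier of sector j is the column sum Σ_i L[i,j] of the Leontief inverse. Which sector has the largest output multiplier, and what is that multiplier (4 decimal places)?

Form M = I − A:
  [  0.99   -0.05   -0.01   -0.07   -0.03   -0.09   -0.10]
  [ -0.08    0.92   -0.10   -0.09   -0.03   -0.04   -0.03]
  [ -0.11   -0.09    0.92   -0.03   -0.11   -0.05   -0.07]
  [ -0.05   -0.02   -0.04    0.91   -0.05   -0.05   -0.07]
  [ -0.04   -0.04   -0.08   -0.02    0.97   -0.06   -0.08]
  [ -0.02   -0.10   -0.03   -0.07   -0.03    0.97   -0.08]
  [ -0.02   -0.07   -0.02   -0.03   -0.08   -0.09    0.92]
Leontief inverse L = M⁻¹:
  [  1.0346    0.0891    0.0379    0.1052    0.0600    0.1240    0.1423]
  [  0.1200    1.1289    0.1407    0.1363    0.0712    0.0842    0.0844]
  [  0.1526    0.1489    1.1282    0.0796    0.1558    0.1048    0.1360]
  [  0.0764    0.0571    0.0684    1.1250    0.0821    0.0868    0.1157]
  [  0.0689    0.0816    0.1102    0.0518    1.0639    0.0953    0.1233]
  [  0.0501    0.1388    0.0630    0.1069    0.0614    1.0651    0.1208]
  [  0.0483    0.1136    0.0540    0.0660    0.1113    0.1267    1.1257]
Total output x = L · d:
  x_0 = 1.0346·38 + 0.0891·25 + 0.0379·24 + 0.1052·55 + 0.0600·13 + 0.1240·90 + 0.1423·39 = 65.7228
  x_1 = 0.1200·38 + 1.1289·25 + 0.1407·24 + 0.1363·55 + 0.0712·13 + 0.0842·90 + 0.0844·39 = 55.4566
  x_2 = 0.1526·38 + 0.1489·25 + 1.1282·24 + 0.0796·55 + 0.1558·13 + 0.1048·90 + 0.1360·39 = 57.7391
  x_3 = 0.0764·38 + 0.0571·25 + 0.0684·24 + 1.1250·55 + 0.0821·13 + 0.0868·90 + 0.1157·39 = 81.2363
  x_4 = 0.0689·38 + 0.0816·25 + 0.1102·24 + 0.0518·55 + 1.0639·13 + 0.0953·90 + 0.1233·39 = 37.3687
  x_5 = 0.0501·38 + 0.1388·25 + 0.0630·24 + 0.1069·55 + 0.0614·13 + 1.0651·90 + 0.1208·39 = 114.1325
  x_6 = 0.0483·38 + 0.1136·25 + 0.0540·24 + 0.0660·55 + 0.1113·13 + 0.1267·90 + 1.1257·39 = 66.3584
Output multipliers (column sums of L):
  Chemicals: 1.5509
  Transport: 1.7581
  Electronics: 1.6024
  Construction: 1.6709
  Healthcare: 1.6057
  Services: 1.6869
  Textiles: 1.8482

Textiles (1.8482)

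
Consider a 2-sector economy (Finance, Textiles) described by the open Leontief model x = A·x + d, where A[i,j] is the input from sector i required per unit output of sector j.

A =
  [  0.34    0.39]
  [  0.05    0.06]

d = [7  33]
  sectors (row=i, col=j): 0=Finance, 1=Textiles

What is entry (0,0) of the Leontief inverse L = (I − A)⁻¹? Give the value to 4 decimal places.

L[0,0] = 1.5643

Form M = I − A:
  [  0.66   -0.39]
  [ -0.05    0.94]
Leontief inverse L = M⁻¹:
  [  1.5643    0.6490]
  [  0.0832    1.0984]
Total output x = L · d:
  x_0 = 1.5643·7 + 0.6490·33 = 32.3681
  x_1 = 0.0832·7 + 1.0984·33 = 36.8281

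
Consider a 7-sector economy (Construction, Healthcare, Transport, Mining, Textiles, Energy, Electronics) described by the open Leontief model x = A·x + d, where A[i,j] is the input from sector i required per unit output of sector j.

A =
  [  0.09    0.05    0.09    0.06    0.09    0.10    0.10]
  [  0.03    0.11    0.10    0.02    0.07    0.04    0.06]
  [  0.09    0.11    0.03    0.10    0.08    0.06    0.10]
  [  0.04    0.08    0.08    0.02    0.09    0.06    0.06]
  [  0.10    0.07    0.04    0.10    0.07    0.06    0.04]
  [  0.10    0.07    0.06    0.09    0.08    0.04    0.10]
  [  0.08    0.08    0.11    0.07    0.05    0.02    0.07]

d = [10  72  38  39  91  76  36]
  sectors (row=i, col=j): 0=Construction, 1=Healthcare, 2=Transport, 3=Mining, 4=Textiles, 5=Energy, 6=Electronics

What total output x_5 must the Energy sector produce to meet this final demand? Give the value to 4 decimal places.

129.4037

Form M = I − A:
  [  0.91   -0.05   -0.09   -0.06   -0.09   -0.10   -0.10]
  [ -0.03    0.89   -0.10   -0.02   -0.07   -0.04   -0.06]
  [ -0.09   -0.11    0.97   -0.10   -0.08   -0.06   -0.10]
  [ -0.04   -0.08   -0.08    0.98   -0.09   -0.06   -0.06]
  [ -0.10   -0.07   -0.04   -0.10    0.93   -0.06   -0.04]
  [ -0.10   -0.07   -0.06   -0.09   -0.08    0.96   -0.10]
  [ -0.08   -0.08   -0.11   -0.07   -0.05   -0.02    0.93]
Leontief inverse L = M⁻¹:
  [  1.1814    0.1445    0.1750    0.1399    0.1781    0.1638    0.1895]
  [  0.0933    1.1840    0.1618    0.0766    0.1334    0.0849    0.1236]
  [  0.1719    0.2018    1.1166    0.1695    0.1645    0.1208    0.1826]
  [  0.1059    0.1520    0.1414    1.0787    0.1540    0.1058    0.1240]
  [  0.1710    0.1467    0.1111    0.1600    1.1438    0.1147    0.1116]
  [  0.1805    0.1572    0.1412    0.1590    0.1611    1.0996    0.1802]
  [  0.1510    0.1609    0.1807    0.1319    0.1228    0.0735    1.1430]
Total output x = L · d:
  x_0 = 1.1814·10 + 0.1445·72 + 0.1750·38 + 0.1399·39 + 0.1781·91 + 0.1638·76 + 0.1895·36 = 69.7996
  x_1 = 0.0933·10 + 1.1840·72 + 0.1618·38 + 0.0766·39 + 0.1334·91 + 0.0849·76 + 0.1236·36 = 118.3590
  x_2 = 0.1719·10 + 0.2018·72 + 1.1166·38 + 0.1695·39 + 0.1645·91 + 0.1208·76 + 0.1826·36 = 96.0076
  x_3 = 0.1059·10 + 0.1520·72 + 0.1414·38 + 1.0787·39 + 0.1540·91 + 0.1058·76 + 0.1240·36 = 85.9653
  x_4 = 0.1710·10 + 0.1467·72 + 0.1111·38 + 0.1600·39 + 1.1438·91 + 0.1147·76 + 0.1116·36 = 139.5553
  x_5 = 0.1805·10 + 0.1572·72 + 0.1412·38 + 0.1590·39 + 0.1611·91 + 1.0996·76 + 0.1802·36 = 129.4037
  x_6 = 0.1510·10 + 0.1609·72 + 0.1807·38 + 0.1319·39 + 0.1228·91 + 0.0735·76 + 1.1430·36 = 83.0075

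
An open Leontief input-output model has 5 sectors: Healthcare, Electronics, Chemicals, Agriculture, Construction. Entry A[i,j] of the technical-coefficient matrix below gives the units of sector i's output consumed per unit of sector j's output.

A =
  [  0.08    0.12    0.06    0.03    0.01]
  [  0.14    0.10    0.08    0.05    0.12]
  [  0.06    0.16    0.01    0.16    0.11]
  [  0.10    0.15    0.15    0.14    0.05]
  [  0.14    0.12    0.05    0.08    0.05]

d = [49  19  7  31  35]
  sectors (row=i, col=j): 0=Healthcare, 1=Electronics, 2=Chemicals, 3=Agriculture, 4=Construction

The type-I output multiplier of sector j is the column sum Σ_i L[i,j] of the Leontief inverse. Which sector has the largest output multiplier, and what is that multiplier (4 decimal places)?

Form M = I − A:
  [  0.92   -0.12   -0.06   -0.03   -0.01]
  [ -0.14    0.90   -0.08   -0.05   -0.12]
  [ -0.06   -0.16    0.99   -0.16   -0.11]
  [ -0.10   -0.15   -0.15    0.86   -0.05]
  [ -0.14   -0.12   -0.05   -0.08    0.95]
Leontief inverse L = M⁻¹:
  [  1.1377    0.1882    0.0979    0.0736    0.0509]
  [  0.2336    1.2109    0.1393    0.1210    0.1779]
  [  0.1664    0.2792    1.0881    0.2408    0.1757]
  [  0.2151    0.2946    0.2318    1.2428    0.1317]
  [  0.2240    0.2202    0.1088    0.1435    1.1030]
Total output x = L · d:
  x_0 = 1.1377·49 + 0.1882·19 + 0.0979·7 + 0.0736·31 + 0.0509·35 = 64.0725
  x_1 = 0.2336·49 + 1.2109·19 + 0.1393·7 + 0.1210·31 + 0.1779·35 = 45.4075
  x_2 = 0.1664·49 + 0.2792·19 + 1.0881·7 + 0.2408·31 + 0.1757·35 = 34.6868
  x_3 = 0.2151·49 + 0.2946·19 + 0.2318·7 + 1.2428·31 + 0.1317·35 = 60.8954
  x_4 = 0.2240·49 + 0.2202·19 + 0.1088·7 + 0.1435·31 + 1.1030·35 = 58.9737
Output multipliers (column sums of L):
  Healthcare: 1.9768
  Electronics: 2.1930
  Chemicals: 1.6659
  Agriculture: 1.8217
  Construction: 1.6392

Electronics (2.1930)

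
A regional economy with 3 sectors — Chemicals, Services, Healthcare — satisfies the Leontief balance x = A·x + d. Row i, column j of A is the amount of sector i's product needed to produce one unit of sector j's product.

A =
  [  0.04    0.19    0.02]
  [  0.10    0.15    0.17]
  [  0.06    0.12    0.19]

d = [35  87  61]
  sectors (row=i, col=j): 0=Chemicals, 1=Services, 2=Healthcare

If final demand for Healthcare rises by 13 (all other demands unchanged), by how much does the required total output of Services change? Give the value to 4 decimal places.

Form M = I − A:
  [  0.96   -0.19   -0.02]
  [ -0.10    0.85   -0.17]
  [ -0.06   -0.12    0.81]
Leontief inverse L = M⁻¹:
  [  1.0728    0.2510    0.0792]
  [  0.1464    1.2467    0.2653]
  [  0.1012    0.2033    1.2797]
Total output x = L · d:
  x_0 = 1.0728·35 + 0.2510·87 + 0.0792·61 = 64.2095
  x_1 = 0.1464·35 + 1.2467·87 + 0.2653·61 = 129.7649
  x_2 = 0.1012·35 + 0.2033·87 + 1.2797·61 = 99.2893
Δx_1 = L[1,2] · Δd_2 = 0.2653 · 13 = 3.4484

3.4484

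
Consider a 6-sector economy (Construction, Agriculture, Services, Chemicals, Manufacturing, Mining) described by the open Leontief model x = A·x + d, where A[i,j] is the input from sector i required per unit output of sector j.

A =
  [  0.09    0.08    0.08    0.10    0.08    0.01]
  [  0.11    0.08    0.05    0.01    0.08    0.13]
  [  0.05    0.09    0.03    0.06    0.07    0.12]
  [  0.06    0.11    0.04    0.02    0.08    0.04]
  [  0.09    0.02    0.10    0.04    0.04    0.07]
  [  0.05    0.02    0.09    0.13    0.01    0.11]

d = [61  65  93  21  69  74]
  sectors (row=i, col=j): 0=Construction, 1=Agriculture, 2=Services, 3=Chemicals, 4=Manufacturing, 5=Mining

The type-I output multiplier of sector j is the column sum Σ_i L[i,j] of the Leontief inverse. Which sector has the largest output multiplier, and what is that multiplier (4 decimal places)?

Form M = I − A:
  [  0.91   -0.08   -0.08   -0.10   -0.08   -0.01]
  [ -0.11    0.92   -0.05   -0.01   -0.08   -0.13]
  [ -0.05   -0.09    0.97   -0.06   -0.07   -0.12]
  [ -0.06   -0.11   -0.04    0.98   -0.08   -0.04]
  [ -0.09   -0.02   -0.10   -0.04    0.96   -0.07]
  [ -0.05   -0.02   -0.09   -0.13   -0.01    0.89]
Leontief inverse L = M⁻¹:
  [  1.1475    0.1331    0.1266    0.1402    0.1283    0.0658]
  [  0.1691    1.1267    0.1054    0.0659    0.1232    0.1933]
  [  0.1030    0.1334    1.0786    0.1062    0.1091    0.1794]
  [  0.1082    0.1478    0.0804    1.0546    0.1160    0.0902]
  [  0.1333    0.0610    0.1394    0.0823    1.0761    0.1175]
  [  0.0960    0.0686    0.1319    0.1751    0.0500    1.1643]
Total output x = L · d:
  x_0 = 1.1475·61 + 0.1331·65 + 0.1266·93 + 0.1402·21 + 0.1283·69 + 0.0658·74 = 107.0950
  x_1 = 0.1691·61 + 1.1267·65 + 0.1054·93 + 0.0659·21 + 0.1232·69 + 0.1933·74 = 117.5452
  x_2 = 0.1030·61 + 0.1334·65 + 1.0786·93 + 0.1062·21 + 0.1091·69 + 0.1794·74 = 138.2986
  x_3 = 0.1082·61 + 0.1478·65 + 0.0804·93 + 1.0546·21 + 0.1160·69 + 0.0902·74 = 60.5115
  x_4 = 0.1333·61 + 0.0610·65 + 0.1394·93 + 0.0823·21 + 1.0761·69 + 0.1175·74 = 109.7396
  x_5 = 0.0960·61 + 0.0686·65 + 0.1319·93 + 0.1751·21 + 0.0500·69 + 1.1643·74 = 115.8611
Output multipliers (column sums of L):
  Construction: 1.7573
  Agriculture: 1.6708
  Services: 1.6622
  Chemicals: 1.6241
  Manufacturing: 1.6027
  Mining: 1.8105

Mining (1.8105)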